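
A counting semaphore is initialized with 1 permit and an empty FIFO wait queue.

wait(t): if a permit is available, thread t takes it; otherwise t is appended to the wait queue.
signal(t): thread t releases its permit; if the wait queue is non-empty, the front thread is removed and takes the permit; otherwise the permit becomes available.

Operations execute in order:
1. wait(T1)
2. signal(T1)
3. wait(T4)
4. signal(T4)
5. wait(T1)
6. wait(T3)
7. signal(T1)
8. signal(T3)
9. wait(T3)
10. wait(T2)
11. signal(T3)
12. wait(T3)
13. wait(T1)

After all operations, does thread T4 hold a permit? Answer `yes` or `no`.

Answer: no

Derivation:
Step 1: wait(T1) -> count=0 queue=[] holders={T1}
Step 2: signal(T1) -> count=1 queue=[] holders={none}
Step 3: wait(T4) -> count=0 queue=[] holders={T4}
Step 4: signal(T4) -> count=1 queue=[] holders={none}
Step 5: wait(T1) -> count=0 queue=[] holders={T1}
Step 6: wait(T3) -> count=0 queue=[T3] holders={T1}
Step 7: signal(T1) -> count=0 queue=[] holders={T3}
Step 8: signal(T3) -> count=1 queue=[] holders={none}
Step 9: wait(T3) -> count=0 queue=[] holders={T3}
Step 10: wait(T2) -> count=0 queue=[T2] holders={T3}
Step 11: signal(T3) -> count=0 queue=[] holders={T2}
Step 12: wait(T3) -> count=0 queue=[T3] holders={T2}
Step 13: wait(T1) -> count=0 queue=[T3,T1] holders={T2}
Final holders: {T2} -> T4 not in holders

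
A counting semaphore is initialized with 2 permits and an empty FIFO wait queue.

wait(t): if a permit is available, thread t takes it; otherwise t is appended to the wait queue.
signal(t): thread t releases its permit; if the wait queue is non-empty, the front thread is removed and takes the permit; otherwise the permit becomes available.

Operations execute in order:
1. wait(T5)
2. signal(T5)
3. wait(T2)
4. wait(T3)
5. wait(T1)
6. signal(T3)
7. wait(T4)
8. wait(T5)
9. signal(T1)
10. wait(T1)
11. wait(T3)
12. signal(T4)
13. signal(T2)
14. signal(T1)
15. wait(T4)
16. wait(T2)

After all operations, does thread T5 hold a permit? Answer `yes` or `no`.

Answer: yes

Derivation:
Step 1: wait(T5) -> count=1 queue=[] holders={T5}
Step 2: signal(T5) -> count=2 queue=[] holders={none}
Step 3: wait(T2) -> count=1 queue=[] holders={T2}
Step 4: wait(T3) -> count=0 queue=[] holders={T2,T3}
Step 5: wait(T1) -> count=0 queue=[T1] holders={T2,T3}
Step 6: signal(T3) -> count=0 queue=[] holders={T1,T2}
Step 7: wait(T4) -> count=0 queue=[T4] holders={T1,T2}
Step 8: wait(T5) -> count=0 queue=[T4,T5] holders={T1,T2}
Step 9: signal(T1) -> count=0 queue=[T5] holders={T2,T4}
Step 10: wait(T1) -> count=0 queue=[T5,T1] holders={T2,T4}
Step 11: wait(T3) -> count=0 queue=[T5,T1,T3] holders={T2,T4}
Step 12: signal(T4) -> count=0 queue=[T1,T3] holders={T2,T5}
Step 13: signal(T2) -> count=0 queue=[T3] holders={T1,T5}
Step 14: signal(T1) -> count=0 queue=[] holders={T3,T5}
Step 15: wait(T4) -> count=0 queue=[T4] holders={T3,T5}
Step 16: wait(T2) -> count=0 queue=[T4,T2] holders={T3,T5}
Final holders: {T3,T5} -> T5 in holders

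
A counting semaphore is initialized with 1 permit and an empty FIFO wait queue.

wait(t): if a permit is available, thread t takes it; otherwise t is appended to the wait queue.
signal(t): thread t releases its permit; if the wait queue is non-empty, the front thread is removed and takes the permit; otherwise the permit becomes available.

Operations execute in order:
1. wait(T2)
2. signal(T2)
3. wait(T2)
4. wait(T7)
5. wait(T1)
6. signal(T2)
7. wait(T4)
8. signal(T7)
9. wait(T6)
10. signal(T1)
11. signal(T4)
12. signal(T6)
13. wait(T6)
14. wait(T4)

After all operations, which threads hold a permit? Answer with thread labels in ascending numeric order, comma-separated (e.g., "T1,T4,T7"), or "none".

Step 1: wait(T2) -> count=0 queue=[] holders={T2}
Step 2: signal(T2) -> count=1 queue=[] holders={none}
Step 3: wait(T2) -> count=0 queue=[] holders={T2}
Step 4: wait(T7) -> count=0 queue=[T7] holders={T2}
Step 5: wait(T1) -> count=0 queue=[T7,T1] holders={T2}
Step 6: signal(T2) -> count=0 queue=[T1] holders={T7}
Step 7: wait(T4) -> count=0 queue=[T1,T4] holders={T7}
Step 8: signal(T7) -> count=0 queue=[T4] holders={T1}
Step 9: wait(T6) -> count=0 queue=[T4,T6] holders={T1}
Step 10: signal(T1) -> count=0 queue=[T6] holders={T4}
Step 11: signal(T4) -> count=0 queue=[] holders={T6}
Step 12: signal(T6) -> count=1 queue=[] holders={none}
Step 13: wait(T6) -> count=0 queue=[] holders={T6}
Step 14: wait(T4) -> count=0 queue=[T4] holders={T6}
Final holders: T6

Answer: T6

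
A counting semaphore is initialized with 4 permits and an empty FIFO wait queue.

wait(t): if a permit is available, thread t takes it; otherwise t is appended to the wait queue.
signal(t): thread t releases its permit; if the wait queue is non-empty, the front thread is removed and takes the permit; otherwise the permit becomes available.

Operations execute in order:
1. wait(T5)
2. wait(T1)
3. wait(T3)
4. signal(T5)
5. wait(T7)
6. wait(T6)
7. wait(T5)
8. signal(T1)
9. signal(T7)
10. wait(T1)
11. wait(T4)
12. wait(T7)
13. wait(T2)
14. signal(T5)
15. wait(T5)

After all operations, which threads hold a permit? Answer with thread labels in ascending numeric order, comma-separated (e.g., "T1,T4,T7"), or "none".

Answer: T1,T3,T4,T6

Derivation:
Step 1: wait(T5) -> count=3 queue=[] holders={T5}
Step 2: wait(T1) -> count=2 queue=[] holders={T1,T5}
Step 3: wait(T3) -> count=1 queue=[] holders={T1,T3,T5}
Step 4: signal(T5) -> count=2 queue=[] holders={T1,T3}
Step 5: wait(T7) -> count=1 queue=[] holders={T1,T3,T7}
Step 6: wait(T6) -> count=0 queue=[] holders={T1,T3,T6,T7}
Step 7: wait(T5) -> count=0 queue=[T5] holders={T1,T3,T6,T7}
Step 8: signal(T1) -> count=0 queue=[] holders={T3,T5,T6,T7}
Step 9: signal(T7) -> count=1 queue=[] holders={T3,T5,T6}
Step 10: wait(T1) -> count=0 queue=[] holders={T1,T3,T5,T6}
Step 11: wait(T4) -> count=0 queue=[T4] holders={T1,T3,T5,T6}
Step 12: wait(T7) -> count=0 queue=[T4,T7] holders={T1,T3,T5,T6}
Step 13: wait(T2) -> count=0 queue=[T4,T7,T2] holders={T1,T3,T5,T6}
Step 14: signal(T5) -> count=0 queue=[T7,T2] holders={T1,T3,T4,T6}
Step 15: wait(T5) -> count=0 queue=[T7,T2,T5] holders={T1,T3,T4,T6}
Final holders: T1,T3,T4,T6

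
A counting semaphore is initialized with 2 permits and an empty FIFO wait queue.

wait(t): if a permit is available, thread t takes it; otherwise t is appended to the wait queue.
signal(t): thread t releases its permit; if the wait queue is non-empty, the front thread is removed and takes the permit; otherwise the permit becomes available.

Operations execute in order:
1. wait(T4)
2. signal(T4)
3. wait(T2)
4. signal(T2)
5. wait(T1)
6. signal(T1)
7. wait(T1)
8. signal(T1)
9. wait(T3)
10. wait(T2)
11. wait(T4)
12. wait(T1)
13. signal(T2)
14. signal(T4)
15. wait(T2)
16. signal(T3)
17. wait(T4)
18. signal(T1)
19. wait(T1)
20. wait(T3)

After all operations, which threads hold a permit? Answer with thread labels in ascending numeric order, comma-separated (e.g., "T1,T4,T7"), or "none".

Step 1: wait(T4) -> count=1 queue=[] holders={T4}
Step 2: signal(T4) -> count=2 queue=[] holders={none}
Step 3: wait(T2) -> count=1 queue=[] holders={T2}
Step 4: signal(T2) -> count=2 queue=[] holders={none}
Step 5: wait(T1) -> count=1 queue=[] holders={T1}
Step 6: signal(T1) -> count=2 queue=[] holders={none}
Step 7: wait(T1) -> count=1 queue=[] holders={T1}
Step 8: signal(T1) -> count=2 queue=[] holders={none}
Step 9: wait(T3) -> count=1 queue=[] holders={T3}
Step 10: wait(T2) -> count=0 queue=[] holders={T2,T3}
Step 11: wait(T4) -> count=0 queue=[T4] holders={T2,T3}
Step 12: wait(T1) -> count=0 queue=[T4,T1] holders={T2,T3}
Step 13: signal(T2) -> count=0 queue=[T1] holders={T3,T4}
Step 14: signal(T4) -> count=0 queue=[] holders={T1,T3}
Step 15: wait(T2) -> count=0 queue=[T2] holders={T1,T3}
Step 16: signal(T3) -> count=0 queue=[] holders={T1,T2}
Step 17: wait(T4) -> count=0 queue=[T4] holders={T1,T2}
Step 18: signal(T1) -> count=0 queue=[] holders={T2,T4}
Step 19: wait(T1) -> count=0 queue=[T1] holders={T2,T4}
Step 20: wait(T3) -> count=0 queue=[T1,T3] holders={T2,T4}
Final holders: T2,T4

Answer: T2,T4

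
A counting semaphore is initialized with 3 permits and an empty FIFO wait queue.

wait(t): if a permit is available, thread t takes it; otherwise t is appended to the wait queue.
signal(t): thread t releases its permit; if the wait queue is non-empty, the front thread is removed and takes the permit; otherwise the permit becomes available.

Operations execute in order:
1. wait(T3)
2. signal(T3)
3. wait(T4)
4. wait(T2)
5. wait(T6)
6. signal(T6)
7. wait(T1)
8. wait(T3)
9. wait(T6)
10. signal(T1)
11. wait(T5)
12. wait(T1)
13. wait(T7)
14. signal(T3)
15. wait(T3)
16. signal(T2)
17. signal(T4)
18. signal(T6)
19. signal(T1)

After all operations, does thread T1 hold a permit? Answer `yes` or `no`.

Answer: no

Derivation:
Step 1: wait(T3) -> count=2 queue=[] holders={T3}
Step 2: signal(T3) -> count=3 queue=[] holders={none}
Step 3: wait(T4) -> count=2 queue=[] holders={T4}
Step 4: wait(T2) -> count=1 queue=[] holders={T2,T4}
Step 5: wait(T6) -> count=0 queue=[] holders={T2,T4,T6}
Step 6: signal(T6) -> count=1 queue=[] holders={T2,T4}
Step 7: wait(T1) -> count=0 queue=[] holders={T1,T2,T4}
Step 8: wait(T3) -> count=0 queue=[T3] holders={T1,T2,T4}
Step 9: wait(T6) -> count=0 queue=[T3,T6] holders={T1,T2,T4}
Step 10: signal(T1) -> count=0 queue=[T6] holders={T2,T3,T4}
Step 11: wait(T5) -> count=0 queue=[T6,T5] holders={T2,T3,T4}
Step 12: wait(T1) -> count=0 queue=[T6,T5,T1] holders={T2,T3,T4}
Step 13: wait(T7) -> count=0 queue=[T6,T5,T1,T7] holders={T2,T3,T4}
Step 14: signal(T3) -> count=0 queue=[T5,T1,T7] holders={T2,T4,T6}
Step 15: wait(T3) -> count=0 queue=[T5,T1,T7,T3] holders={T2,T4,T6}
Step 16: signal(T2) -> count=0 queue=[T1,T7,T3] holders={T4,T5,T6}
Step 17: signal(T4) -> count=0 queue=[T7,T3] holders={T1,T5,T6}
Step 18: signal(T6) -> count=0 queue=[T3] holders={T1,T5,T7}
Step 19: signal(T1) -> count=0 queue=[] holders={T3,T5,T7}
Final holders: {T3,T5,T7} -> T1 not in holders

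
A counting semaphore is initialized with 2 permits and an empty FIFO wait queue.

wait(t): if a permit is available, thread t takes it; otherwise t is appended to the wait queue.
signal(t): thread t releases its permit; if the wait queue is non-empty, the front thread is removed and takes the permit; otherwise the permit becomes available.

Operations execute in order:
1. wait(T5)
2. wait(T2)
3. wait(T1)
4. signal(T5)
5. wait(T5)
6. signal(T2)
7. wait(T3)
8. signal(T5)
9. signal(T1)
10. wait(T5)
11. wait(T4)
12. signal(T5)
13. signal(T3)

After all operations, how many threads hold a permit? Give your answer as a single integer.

Step 1: wait(T5) -> count=1 queue=[] holders={T5}
Step 2: wait(T2) -> count=0 queue=[] holders={T2,T5}
Step 3: wait(T1) -> count=0 queue=[T1] holders={T2,T5}
Step 4: signal(T5) -> count=0 queue=[] holders={T1,T2}
Step 5: wait(T5) -> count=0 queue=[T5] holders={T1,T2}
Step 6: signal(T2) -> count=0 queue=[] holders={T1,T5}
Step 7: wait(T3) -> count=0 queue=[T3] holders={T1,T5}
Step 8: signal(T5) -> count=0 queue=[] holders={T1,T3}
Step 9: signal(T1) -> count=1 queue=[] holders={T3}
Step 10: wait(T5) -> count=0 queue=[] holders={T3,T5}
Step 11: wait(T4) -> count=0 queue=[T4] holders={T3,T5}
Step 12: signal(T5) -> count=0 queue=[] holders={T3,T4}
Step 13: signal(T3) -> count=1 queue=[] holders={T4}
Final holders: {T4} -> 1 thread(s)

Answer: 1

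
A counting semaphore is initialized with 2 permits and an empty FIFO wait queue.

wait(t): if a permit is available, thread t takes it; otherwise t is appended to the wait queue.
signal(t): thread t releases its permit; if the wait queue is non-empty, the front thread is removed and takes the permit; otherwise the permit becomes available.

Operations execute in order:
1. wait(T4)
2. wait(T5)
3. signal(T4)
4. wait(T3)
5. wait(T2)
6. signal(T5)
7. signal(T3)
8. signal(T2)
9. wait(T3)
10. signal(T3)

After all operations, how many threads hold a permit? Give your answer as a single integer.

Step 1: wait(T4) -> count=1 queue=[] holders={T4}
Step 2: wait(T5) -> count=0 queue=[] holders={T4,T5}
Step 3: signal(T4) -> count=1 queue=[] holders={T5}
Step 4: wait(T3) -> count=0 queue=[] holders={T3,T5}
Step 5: wait(T2) -> count=0 queue=[T2] holders={T3,T5}
Step 6: signal(T5) -> count=0 queue=[] holders={T2,T3}
Step 7: signal(T3) -> count=1 queue=[] holders={T2}
Step 8: signal(T2) -> count=2 queue=[] holders={none}
Step 9: wait(T3) -> count=1 queue=[] holders={T3}
Step 10: signal(T3) -> count=2 queue=[] holders={none}
Final holders: {none} -> 0 thread(s)

Answer: 0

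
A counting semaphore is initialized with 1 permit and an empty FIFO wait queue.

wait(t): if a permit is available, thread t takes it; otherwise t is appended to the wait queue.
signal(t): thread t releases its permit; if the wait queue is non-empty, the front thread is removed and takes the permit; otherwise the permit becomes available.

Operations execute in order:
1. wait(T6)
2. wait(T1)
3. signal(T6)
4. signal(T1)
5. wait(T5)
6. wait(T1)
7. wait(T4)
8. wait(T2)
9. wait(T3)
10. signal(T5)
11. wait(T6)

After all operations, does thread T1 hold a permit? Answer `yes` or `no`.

Step 1: wait(T6) -> count=0 queue=[] holders={T6}
Step 2: wait(T1) -> count=0 queue=[T1] holders={T6}
Step 3: signal(T6) -> count=0 queue=[] holders={T1}
Step 4: signal(T1) -> count=1 queue=[] holders={none}
Step 5: wait(T5) -> count=0 queue=[] holders={T5}
Step 6: wait(T1) -> count=0 queue=[T1] holders={T5}
Step 7: wait(T4) -> count=0 queue=[T1,T4] holders={T5}
Step 8: wait(T2) -> count=0 queue=[T1,T4,T2] holders={T5}
Step 9: wait(T3) -> count=0 queue=[T1,T4,T2,T3] holders={T5}
Step 10: signal(T5) -> count=0 queue=[T4,T2,T3] holders={T1}
Step 11: wait(T6) -> count=0 queue=[T4,T2,T3,T6] holders={T1}
Final holders: {T1} -> T1 in holders

Answer: yes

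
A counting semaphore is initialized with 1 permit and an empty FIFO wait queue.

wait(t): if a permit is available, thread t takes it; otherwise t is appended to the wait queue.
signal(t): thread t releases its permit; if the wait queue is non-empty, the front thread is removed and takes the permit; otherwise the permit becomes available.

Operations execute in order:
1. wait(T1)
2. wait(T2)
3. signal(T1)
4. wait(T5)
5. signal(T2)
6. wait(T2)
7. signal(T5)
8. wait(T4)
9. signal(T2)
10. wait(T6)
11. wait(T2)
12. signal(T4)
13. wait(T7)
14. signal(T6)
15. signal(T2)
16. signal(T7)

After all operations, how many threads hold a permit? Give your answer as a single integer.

Step 1: wait(T1) -> count=0 queue=[] holders={T1}
Step 2: wait(T2) -> count=0 queue=[T2] holders={T1}
Step 3: signal(T1) -> count=0 queue=[] holders={T2}
Step 4: wait(T5) -> count=0 queue=[T5] holders={T2}
Step 5: signal(T2) -> count=0 queue=[] holders={T5}
Step 6: wait(T2) -> count=0 queue=[T2] holders={T5}
Step 7: signal(T5) -> count=0 queue=[] holders={T2}
Step 8: wait(T4) -> count=0 queue=[T4] holders={T2}
Step 9: signal(T2) -> count=0 queue=[] holders={T4}
Step 10: wait(T6) -> count=0 queue=[T6] holders={T4}
Step 11: wait(T2) -> count=0 queue=[T6,T2] holders={T4}
Step 12: signal(T4) -> count=0 queue=[T2] holders={T6}
Step 13: wait(T7) -> count=0 queue=[T2,T7] holders={T6}
Step 14: signal(T6) -> count=0 queue=[T7] holders={T2}
Step 15: signal(T2) -> count=0 queue=[] holders={T7}
Step 16: signal(T7) -> count=1 queue=[] holders={none}
Final holders: {none} -> 0 thread(s)

Answer: 0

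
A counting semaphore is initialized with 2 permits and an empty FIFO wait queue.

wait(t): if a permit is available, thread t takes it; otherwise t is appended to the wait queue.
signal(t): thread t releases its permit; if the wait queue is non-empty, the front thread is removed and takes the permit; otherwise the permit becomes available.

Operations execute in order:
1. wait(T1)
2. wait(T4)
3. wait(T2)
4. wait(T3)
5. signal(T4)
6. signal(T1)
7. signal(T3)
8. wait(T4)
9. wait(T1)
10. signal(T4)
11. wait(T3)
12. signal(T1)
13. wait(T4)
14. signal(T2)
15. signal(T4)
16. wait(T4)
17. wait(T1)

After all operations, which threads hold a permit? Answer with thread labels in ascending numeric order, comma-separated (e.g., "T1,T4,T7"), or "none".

Step 1: wait(T1) -> count=1 queue=[] holders={T1}
Step 2: wait(T4) -> count=0 queue=[] holders={T1,T4}
Step 3: wait(T2) -> count=0 queue=[T2] holders={T1,T4}
Step 4: wait(T3) -> count=0 queue=[T2,T3] holders={T1,T4}
Step 5: signal(T4) -> count=0 queue=[T3] holders={T1,T2}
Step 6: signal(T1) -> count=0 queue=[] holders={T2,T3}
Step 7: signal(T3) -> count=1 queue=[] holders={T2}
Step 8: wait(T4) -> count=0 queue=[] holders={T2,T4}
Step 9: wait(T1) -> count=0 queue=[T1] holders={T2,T4}
Step 10: signal(T4) -> count=0 queue=[] holders={T1,T2}
Step 11: wait(T3) -> count=0 queue=[T3] holders={T1,T2}
Step 12: signal(T1) -> count=0 queue=[] holders={T2,T3}
Step 13: wait(T4) -> count=0 queue=[T4] holders={T2,T3}
Step 14: signal(T2) -> count=0 queue=[] holders={T3,T4}
Step 15: signal(T4) -> count=1 queue=[] holders={T3}
Step 16: wait(T4) -> count=0 queue=[] holders={T3,T4}
Step 17: wait(T1) -> count=0 queue=[T1] holders={T3,T4}
Final holders: T3,T4

Answer: T3,T4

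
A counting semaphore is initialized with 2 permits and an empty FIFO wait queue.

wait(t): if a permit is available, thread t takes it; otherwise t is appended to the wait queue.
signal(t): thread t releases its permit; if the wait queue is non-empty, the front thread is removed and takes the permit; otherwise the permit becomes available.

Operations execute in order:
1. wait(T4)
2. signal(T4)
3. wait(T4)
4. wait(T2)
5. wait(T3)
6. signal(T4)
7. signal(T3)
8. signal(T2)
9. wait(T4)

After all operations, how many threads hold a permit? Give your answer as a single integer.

Answer: 1

Derivation:
Step 1: wait(T4) -> count=1 queue=[] holders={T4}
Step 2: signal(T4) -> count=2 queue=[] holders={none}
Step 3: wait(T4) -> count=1 queue=[] holders={T4}
Step 4: wait(T2) -> count=0 queue=[] holders={T2,T4}
Step 5: wait(T3) -> count=0 queue=[T3] holders={T2,T4}
Step 6: signal(T4) -> count=0 queue=[] holders={T2,T3}
Step 7: signal(T3) -> count=1 queue=[] holders={T2}
Step 8: signal(T2) -> count=2 queue=[] holders={none}
Step 9: wait(T4) -> count=1 queue=[] holders={T4}
Final holders: {T4} -> 1 thread(s)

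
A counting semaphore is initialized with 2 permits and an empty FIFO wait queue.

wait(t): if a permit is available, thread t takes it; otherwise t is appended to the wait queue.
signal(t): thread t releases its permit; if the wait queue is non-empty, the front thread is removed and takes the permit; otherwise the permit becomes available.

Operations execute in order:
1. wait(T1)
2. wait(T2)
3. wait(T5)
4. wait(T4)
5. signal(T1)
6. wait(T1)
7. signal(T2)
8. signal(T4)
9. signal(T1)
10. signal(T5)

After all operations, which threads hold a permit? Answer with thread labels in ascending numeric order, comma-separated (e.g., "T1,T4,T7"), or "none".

Step 1: wait(T1) -> count=1 queue=[] holders={T1}
Step 2: wait(T2) -> count=0 queue=[] holders={T1,T2}
Step 3: wait(T5) -> count=0 queue=[T5] holders={T1,T2}
Step 4: wait(T4) -> count=0 queue=[T5,T4] holders={T1,T2}
Step 5: signal(T1) -> count=0 queue=[T4] holders={T2,T5}
Step 6: wait(T1) -> count=0 queue=[T4,T1] holders={T2,T5}
Step 7: signal(T2) -> count=0 queue=[T1] holders={T4,T5}
Step 8: signal(T4) -> count=0 queue=[] holders={T1,T5}
Step 9: signal(T1) -> count=1 queue=[] holders={T5}
Step 10: signal(T5) -> count=2 queue=[] holders={none}
Final holders: none

Answer: none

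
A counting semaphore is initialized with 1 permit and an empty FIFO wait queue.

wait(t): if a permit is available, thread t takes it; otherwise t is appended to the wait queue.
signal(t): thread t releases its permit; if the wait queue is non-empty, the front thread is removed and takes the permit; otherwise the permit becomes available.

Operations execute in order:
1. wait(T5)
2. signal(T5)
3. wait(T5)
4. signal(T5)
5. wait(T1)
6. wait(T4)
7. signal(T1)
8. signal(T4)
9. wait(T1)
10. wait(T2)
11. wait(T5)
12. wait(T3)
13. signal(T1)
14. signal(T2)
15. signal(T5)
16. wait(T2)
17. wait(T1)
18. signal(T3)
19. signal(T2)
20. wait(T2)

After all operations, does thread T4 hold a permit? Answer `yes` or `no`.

Answer: no

Derivation:
Step 1: wait(T5) -> count=0 queue=[] holders={T5}
Step 2: signal(T5) -> count=1 queue=[] holders={none}
Step 3: wait(T5) -> count=0 queue=[] holders={T5}
Step 4: signal(T5) -> count=1 queue=[] holders={none}
Step 5: wait(T1) -> count=0 queue=[] holders={T1}
Step 6: wait(T4) -> count=0 queue=[T4] holders={T1}
Step 7: signal(T1) -> count=0 queue=[] holders={T4}
Step 8: signal(T4) -> count=1 queue=[] holders={none}
Step 9: wait(T1) -> count=0 queue=[] holders={T1}
Step 10: wait(T2) -> count=0 queue=[T2] holders={T1}
Step 11: wait(T5) -> count=0 queue=[T2,T5] holders={T1}
Step 12: wait(T3) -> count=0 queue=[T2,T5,T3] holders={T1}
Step 13: signal(T1) -> count=0 queue=[T5,T3] holders={T2}
Step 14: signal(T2) -> count=0 queue=[T3] holders={T5}
Step 15: signal(T5) -> count=0 queue=[] holders={T3}
Step 16: wait(T2) -> count=0 queue=[T2] holders={T3}
Step 17: wait(T1) -> count=0 queue=[T2,T1] holders={T3}
Step 18: signal(T3) -> count=0 queue=[T1] holders={T2}
Step 19: signal(T2) -> count=0 queue=[] holders={T1}
Step 20: wait(T2) -> count=0 queue=[T2] holders={T1}
Final holders: {T1} -> T4 not in holders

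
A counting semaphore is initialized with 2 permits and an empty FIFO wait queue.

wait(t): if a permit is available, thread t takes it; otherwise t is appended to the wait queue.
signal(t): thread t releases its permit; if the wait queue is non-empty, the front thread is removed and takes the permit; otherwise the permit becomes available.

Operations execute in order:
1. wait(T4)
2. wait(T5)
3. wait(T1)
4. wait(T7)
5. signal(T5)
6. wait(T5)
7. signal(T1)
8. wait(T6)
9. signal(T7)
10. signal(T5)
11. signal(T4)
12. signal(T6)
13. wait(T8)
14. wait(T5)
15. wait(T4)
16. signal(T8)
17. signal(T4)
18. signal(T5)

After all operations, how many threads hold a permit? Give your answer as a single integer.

Step 1: wait(T4) -> count=1 queue=[] holders={T4}
Step 2: wait(T5) -> count=0 queue=[] holders={T4,T5}
Step 3: wait(T1) -> count=0 queue=[T1] holders={T4,T5}
Step 4: wait(T7) -> count=0 queue=[T1,T7] holders={T4,T5}
Step 5: signal(T5) -> count=0 queue=[T7] holders={T1,T4}
Step 6: wait(T5) -> count=0 queue=[T7,T5] holders={T1,T4}
Step 7: signal(T1) -> count=0 queue=[T5] holders={T4,T7}
Step 8: wait(T6) -> count=0 queue=[T5,T6] holders={T4,T7}
Step 9: signal(T7) -> count=0 queue=[T6] holders={T4,T5}
Step 10: signal(T5) -> count=0 queue=[] holders={T4,T6}
Step 11: signal(T4) -> count=1 queue=[] holders={T6}
Step 12: signal(T6) -> count=2 queue=[] holders={none}
Step 13: wait(T8) -> count=1 queue=[] holders={T8}
Step 14: wait(T5) -> count=0 queue=[] holders={T5,T8}
Step 15: wait(T4) -> count=0 queue=[T4] holders={T5,T8}
Step 16: signal(T8) -> count=0 queue=[] holders={T4,T5}
Step 17: signal(T4) -> count=1 queue=[] holders={T5}
Step 18: signal(T5) -> count=2 queue=[] holders={none}
Final holders: {none} -> 0 thread(s)

Answer: 0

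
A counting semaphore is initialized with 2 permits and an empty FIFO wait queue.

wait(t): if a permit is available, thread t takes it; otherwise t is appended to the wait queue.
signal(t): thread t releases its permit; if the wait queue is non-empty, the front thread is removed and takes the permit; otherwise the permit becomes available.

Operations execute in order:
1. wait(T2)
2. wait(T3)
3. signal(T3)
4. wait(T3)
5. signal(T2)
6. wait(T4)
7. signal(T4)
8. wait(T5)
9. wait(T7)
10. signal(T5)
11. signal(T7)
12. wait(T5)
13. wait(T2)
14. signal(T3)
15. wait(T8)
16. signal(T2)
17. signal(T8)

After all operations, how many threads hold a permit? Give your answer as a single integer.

Step 1: wait(T2) -> count=1 queue=[] holders={T2}
Step 2: wait(T3) -> count=0 queue=[] holders={T2,T3}
Step 3: signal(T3) -> count=1 queue=[] holders={T2}
Step 4: wait(T3) -> count=0 queue=[] holders={T2,T3}
Step 5: signal(T2) -> count=1 queue=[] holders={T3}
Step 6: wait(T4) -> count=0 queue=[] holders={T3,T4}
Step 7: signal(T4) -> count=1 queue=[] holders={T3}
Step 8: wait(T5) -> count=0 queue=[] holders={T3,T5}
Step 9: wait(T7) -> count=0 queue=[T7] holders={T3,T5}
Step 10: signal(T5) -> count=0 queue=[] holders={T3,T7}
Step 11: signal(T7) -> count=1 queue=[] holders={T3}
Step 12: wait(T5) -> count=0 queue=[] holders={T3,T5}
Step 13: wait(T2) -> count=0 queue=[T2] holders={T3,T5}
Step 14: signal(T3) -> count=0 queue=[] holders={T2,T5}
Step 15: wait(T8) -> count=0 queue=[T8] holders={T2,T5}
Step 16: signal(T2) -> count=0 queue=[] holders={T5,T8}
Step 17: signal(T8) -> count=1 queue=[] holders={T5}
Final holders: {T5} -> 1 thread(s)

Answer: 1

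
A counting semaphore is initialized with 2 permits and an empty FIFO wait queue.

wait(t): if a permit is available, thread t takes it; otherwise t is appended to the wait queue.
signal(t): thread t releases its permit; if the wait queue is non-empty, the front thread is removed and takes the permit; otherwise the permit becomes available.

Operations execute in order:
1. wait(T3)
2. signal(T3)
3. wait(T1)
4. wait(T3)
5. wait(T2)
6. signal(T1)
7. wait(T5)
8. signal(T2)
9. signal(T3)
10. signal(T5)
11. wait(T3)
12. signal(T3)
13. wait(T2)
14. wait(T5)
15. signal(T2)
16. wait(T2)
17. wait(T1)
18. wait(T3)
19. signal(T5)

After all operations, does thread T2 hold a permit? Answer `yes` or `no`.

Step 1: wait(T3) -> count=1 queue=[] holders={T3}
Step 2: signal(T3) -> count=2 queue=[] holders={none}
Step 3: wait(T1) -> count=1 queue=[] holders={T1}
Step 4: wait(T3) -> count=0 queue=[] holders={T1,T3}
Step 5: wait(T2) -> count=0 queue=[T2] holders={T1,T3}
Step 6: signal(T1) -> count=0 queue=[] holders={T2,T3}
Step 7: wait(T5) -> count=0 queue=[T5] holders={T2,T3}
Step 8: signal(T2) -> count=0 queue=[] holders={T3,T5}
Step 9: signal(T3) -> count=1 queue=[] holders={T5}
Step 10: signal(T5) -> count=2 queue=[] holders={none}
Step 11: wait(T3) -> count=1 queue=[] holders={T3}
Step 12: signal(T3) -> count=2 queue=[] holders={none}
Step 13: wait(T2) -> count=1 queue=[] holders={T2}
Step 14: wait(T5) -> count=0 queue=[] holders={T2,T5}
Step 15: signal(T2) -> count=1 queue=[] holders={T5}
Step 16: wait(T2) -> count=0 queue=[] holders={T2,T5}
Step 17: wait(T1) -> count=0 queue=[T1] holders={T2,T5}
Step 18: wait(T3) -> count=0 queue=[T1,T3] holders={T2,T5}
Step 19: signal(T5) -> count=0 queue=[T3] holders={T1,T2}
Final holders: {T1,T2} -> T2 in holders

Answer: yes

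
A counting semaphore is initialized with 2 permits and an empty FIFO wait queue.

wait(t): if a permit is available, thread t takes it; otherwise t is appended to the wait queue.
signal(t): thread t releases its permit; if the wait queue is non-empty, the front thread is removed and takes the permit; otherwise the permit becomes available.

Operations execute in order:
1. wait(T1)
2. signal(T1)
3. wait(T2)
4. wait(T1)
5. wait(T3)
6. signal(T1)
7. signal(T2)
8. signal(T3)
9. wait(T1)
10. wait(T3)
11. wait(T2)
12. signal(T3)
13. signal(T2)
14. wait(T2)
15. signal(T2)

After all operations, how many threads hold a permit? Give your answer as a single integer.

Answer: 1

Derivation:
Step 1: wait(T1) -> count=1 queue=[] holders={T1}
Step 2: signal(T1) -> count=2 queue=[] holders={none}
Step 3: wait(T2) -> count=1 queue=[] holders={T2}
Step 4: wait(T1) -> count=0 queue=[] holders={T1,T2}
Step 5: wait(T3) -> count=0 queue=[T3] holders={T1,T2}
Step 6: signal(T1) -> count=0 queue=[] holders={T2,T3}
Step 7: signal(T2) -> count=1 queue=[] holders={T3}
Step 8: signal(T3) -> count=2 queue=[] holders={none}
Step 9: wait(T1) -> count=1 queue=[] holders={T1}
Step 10: wait(T3) -> count=0 queue=[] holders={T1,T3}
Step 11: wait(T2) -> count=0 queue=[T2] holders={T1,T3}
Step 12: signal(T3) -> count=0 queue=[] holders={T1,T2}
Step 13: signal(T2) -> count=1 queue=[] holders={T1}
Step 14: wait(T2) -> count=0 queue=[] holders={T1,T2}
Step 15: signal(T2) -> count=1 queue=[] holders={T1}
Final holders: {T1} -> 1 thread(s)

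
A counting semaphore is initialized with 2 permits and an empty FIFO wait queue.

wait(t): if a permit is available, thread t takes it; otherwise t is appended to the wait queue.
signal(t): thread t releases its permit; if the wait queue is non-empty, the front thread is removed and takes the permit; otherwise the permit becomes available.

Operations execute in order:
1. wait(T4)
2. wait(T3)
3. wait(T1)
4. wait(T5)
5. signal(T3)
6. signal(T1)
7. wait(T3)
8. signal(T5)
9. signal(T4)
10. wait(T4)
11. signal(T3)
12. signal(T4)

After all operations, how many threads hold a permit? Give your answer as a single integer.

Answer: 0

Derivation:
Step 1: wait(T4) -> count=1 queue=[] holders={T4}
Step 2: wait(T3) -> count=0 queue=[] holders={T3,T4}
Step 3: wait(T1) -> count=0 queue=[T1] holders={T3,T4}
Step 4: wait(T5) -> count=0 queue=[T1,T5] holders={T3,T4}
Step 5: signal(T3) -> count=0 queue=[T5] holders={T1,T4}
Step 6: signal(T1) -> count=0 queue=[] holders={T4,T5}
Step 7: wait(T3) -> count=0 queue=[T3] holders={T4,T5}
Step 8: signal(T5) -> count=0 queue=[] holders={T3,T4}
Step 9: signal(T4) -> count=1 queue=[] holders={T3}
Step 10: wait(T4) -> count=0 queue=[] holders={T3,T4}
Step 11: signal(T3) -> count=1 queue=[] holders={T4}
Step 12: signal(T4) -> count=2 queue=[] holders={none}
Final holders: {none} -> 0 thread(s)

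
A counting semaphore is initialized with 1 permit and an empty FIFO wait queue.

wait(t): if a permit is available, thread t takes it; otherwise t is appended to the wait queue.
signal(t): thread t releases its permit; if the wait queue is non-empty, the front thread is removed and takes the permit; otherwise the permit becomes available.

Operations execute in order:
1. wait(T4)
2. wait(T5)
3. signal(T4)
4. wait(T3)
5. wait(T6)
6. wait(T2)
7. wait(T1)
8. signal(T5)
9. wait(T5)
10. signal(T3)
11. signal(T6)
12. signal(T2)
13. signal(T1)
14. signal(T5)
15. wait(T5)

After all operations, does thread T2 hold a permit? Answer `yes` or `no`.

Answer: no

Derivation:
Step 1: wait(T4) -> count=0 queue=[] holders={T4}
Step 2: wait(T5) -> count=0 queue=[T5] holders={T4}
Step 3: signal(T4) -> count=0 queue=[] holders={T5}
Step 4: wait(T3) -> count=0 queue=[T3] holders={T5}
Step 5: wait(T6) -> count=0 queue=[T3,T6] holders={T5}
Step 6: wait(T2) -> count=0 queue=[T3,T6,T2] holders={T5}
Step 7: wait(T1) -> count=0 queue=[T3,T6,T2,T1] holders={T5}
Step 8: signal(T5) -> count=0 queue=[T6,T2,T1] holders={T3}
Step 9: wait(T5) -> count=0 queue=[T6,T2,T1,T5] holders={T3}
Step 10: signal(T3) -> count=0 queue=[T2,T1,T5] holders={T6}
Step 11: signal(T6) -> count=0 queue=[T1,T5] holders={T2}
Step 12: signal(T2) -> count=0 queue=[T5] holders={T1}
Step 13: signal(T1) -> count=0 queue=[] holders={T5}
Step 14: signal(T5) -> count=1 queue=[] holders={none}
Step 15: wait(T5) -> count=0 queue=[] holders={T5}
Final holders: {T5} -> T2 not in holders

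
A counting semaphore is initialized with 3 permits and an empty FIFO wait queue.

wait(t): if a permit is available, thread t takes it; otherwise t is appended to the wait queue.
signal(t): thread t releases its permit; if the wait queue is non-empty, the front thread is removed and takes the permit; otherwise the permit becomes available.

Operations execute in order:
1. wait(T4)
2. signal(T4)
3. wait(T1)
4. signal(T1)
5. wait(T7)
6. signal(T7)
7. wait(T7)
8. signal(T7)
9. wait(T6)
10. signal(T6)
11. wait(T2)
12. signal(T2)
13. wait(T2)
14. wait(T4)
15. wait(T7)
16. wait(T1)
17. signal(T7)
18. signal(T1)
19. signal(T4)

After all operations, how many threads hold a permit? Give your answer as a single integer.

Answer: 1

Derivation:
Step 1: wait(T4) -> count=2 queue=[] holders={T4}
Step 2: signal(T4) -> count=3 queue=[] holders={none}
Step 3: wait(T1) -> count=2 queue=[] holders={T1}
Step 4: signal(T1) -> count=3 queue=[] holders={none}
Step 5: wait(T7) -> count=2 queue=[] holders={T7}
Step 6: signal(T7) -> count=3 queue=[] holders={none}
Step 7: wait(T7) -> count=2 queue=[] holders={T7}
Step 8: signal(T7) -> count=3 queue=[] holders={none}
Step 9: wait(T6) -> count=2 queue=[] holders={T6}
Step 10: signal(T6) -> count=3 queue=[] holders={none}
Step 11: wait(T2) -> count=2 queue=[] holders={T2}
Step 12: signal(T2) -> count=3 queue=[] holders={none}
Step 13: wait(T2) -> count=2 queue=[] holders={T2}
Step 14: wait(T4) -> count=1 queue=[] holders={T2,T4}
Step 15: wait(T7) -> count=0 queue=[] holders={T2,T4,T7}
Step 16: wait(T1) -> count=0 queue=[T1] holders={T2,T4,T7}
Step 17: signal(T7) -> count=0 queue=[] holders={T1,T2,T4}
Step 18: signal(T1) -> count=1 queue=[] holders={T2,T4}
Step 19: signal(T4) -> count=2 queue=[] holders={T2}
Final holders: {T2} -> 1 thread(s)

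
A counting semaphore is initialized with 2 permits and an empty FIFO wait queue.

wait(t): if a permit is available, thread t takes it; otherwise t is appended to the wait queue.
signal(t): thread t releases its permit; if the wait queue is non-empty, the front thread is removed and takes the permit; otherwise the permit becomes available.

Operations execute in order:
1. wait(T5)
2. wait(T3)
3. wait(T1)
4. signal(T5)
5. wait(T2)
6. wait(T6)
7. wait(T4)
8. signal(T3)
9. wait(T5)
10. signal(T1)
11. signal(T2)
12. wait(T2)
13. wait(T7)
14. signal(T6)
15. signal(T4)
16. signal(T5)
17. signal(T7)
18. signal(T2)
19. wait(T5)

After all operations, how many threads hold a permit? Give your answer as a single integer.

Step 1: wait(T5) -> count=1 queue=[] holders={T5}
Step 2: wait(T3) -> count=0 queue=[] holders={T3,T5}
Step 3: wait(T1) -> count=0 queue=[T1] holders={T3,T5}
Step 4: signal(T5) -> count=0 queue=[] holders={T1,T3}
Step 5: wait(T2) -> count=0 queue=[T2] holders={T1,T3}
Step 6: wait(T6) -> count=0 queue=[T2,T6] holders={T1,T3}
Step 7: wait(T4) -> count=0 queue=[T2,T6,T4] holders={T1,T3}
Step 8: signal(T3) -> count=0 queue=[T6,T4] holders={T1,T2}
Step 9: wait(T5) -> count=0 queue=[T6,T4,T5] holders={T1,T2}
Step 10: signal(T1) -> count=0 queue=[T4,T5] holders={T2,T6}
Step 11: signal(T2) -> count=0 queue=[T5] holders={T4,T6}
Step 12: wait(T2) -> count=0 queue=[T5,T2] holders={T4,T6}
Step 13: wait(T7) -> count=0 queue=[T5,T2,T7] holders={T4,T6}
Step 14: signal(T6) -> count=0 queue=[T2,T7] holders={T4,T5}
Step 15: signal(T4) -> count=0 queue=[T7] holders={T2,T5}
Step 16: signal(T5) -> count=0 queue=[] holders={T2,T7}
Step 17: signal(T7) -> count=1 queue=[] holders={T2}
Step 18: signal(T2) -> count=2 queue=[] holders={none}
Step 19: wait(T5) -> count=1 queue=[] holders={T5}
Final holders: {T5} -> 1 thread(s)

Answer: 1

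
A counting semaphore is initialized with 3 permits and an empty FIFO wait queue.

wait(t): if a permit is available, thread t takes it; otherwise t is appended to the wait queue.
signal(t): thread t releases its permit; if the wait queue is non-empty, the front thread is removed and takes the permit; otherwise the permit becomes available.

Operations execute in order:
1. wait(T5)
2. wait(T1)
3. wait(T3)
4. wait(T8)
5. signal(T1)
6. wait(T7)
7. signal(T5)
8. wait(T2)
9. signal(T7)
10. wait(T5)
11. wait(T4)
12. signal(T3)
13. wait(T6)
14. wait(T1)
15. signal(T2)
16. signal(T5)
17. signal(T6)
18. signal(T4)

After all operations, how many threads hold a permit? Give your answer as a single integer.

Answer: 2

Derivation:
Step 1: wait(T5) -> count=2 queue=[] holders={T5}
Step 2: wait(T1) -> count=1 queue=[] holders={T1,T5}
Step 3: wait(T3) -> count=0 queue=[] holders={T1,T3,T5}
Step 4: wait(T8) -> count=0 queue=[T8] holders={T1,T3,T5}
Step 5: signal(T1) -> count=0 queue=[] holders={T3,T5,T8}
Step 6: wait(T7) -> count=0 queue=[T7] holders={T3,T5,T8}
Step 7: signal(T5) -> count=0 queue=[] holders={T3,T7,T8}
Step 8: wait(T2) -> count=0 queue=[T2] holders={T3,T7,T8}
Step 9: signal(T7) -> count=0 queue=[] holders={T2,T3,T8}
Step 10: wait(T5) -> count=0 queue=[T5] holders={T2,T3,T8}
Step 11: wait(T4) -> count=0 queue=[T5,T4] holders={T2,T3,T8}
Step 12: signal(T3) -> count=0 queue=[T4] holders={T2,T5,T8}
Step 13: wait(T6) -> count=0 queue=[T4,T6] holders={T2,T5,T8}
Step 14: wait(T1) -> count=0 queue=[T4,T6,T1] holders={T2,T5,T8}
Step 15: signal(T2) -> count=0 queue=[T6,T1] holders={T4,T5,T8}
Step 16: signal(T5) -> count=0 queue=[T1] holders={T4,T6,T8}
Step 17: signal(T6) -> count=0 queue=[] holders={T1,T4,T8}
Step 18: signal(T4) -> count=1 queue=[] holders={T1,T8}
Final holders: {T1,T8} -> 2 thread(s)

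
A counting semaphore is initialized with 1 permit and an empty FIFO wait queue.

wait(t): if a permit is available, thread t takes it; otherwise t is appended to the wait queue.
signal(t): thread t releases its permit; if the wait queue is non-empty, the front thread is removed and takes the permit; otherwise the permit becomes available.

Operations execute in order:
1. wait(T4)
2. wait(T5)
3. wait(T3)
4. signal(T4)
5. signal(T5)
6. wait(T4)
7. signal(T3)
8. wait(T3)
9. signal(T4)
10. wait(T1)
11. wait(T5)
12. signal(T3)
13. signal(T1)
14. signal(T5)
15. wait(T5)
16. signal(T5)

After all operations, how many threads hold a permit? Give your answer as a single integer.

Step 1: wait(T4) -> count=0 queue=[] holders={T4}
Step 2: wait(T5) -> count=0 queue=[T5] holders={T4}
Step 3: wait(T3) -> count=0 queue=[T5,T3] holders={T4}
Step 4: signal(T4) -> count=0 queue=[T3] holders={T5}
Step 5: signal(T5) -> count=0 queue=[] holders={T3}
Step 6: wait(T4) -> count=0 queue=[T4] holders={T3}
Step 7: signal(T3) -> count=0 queue=[] holders={T4}
Step 8: wait(T3) -> count=0 queue=[T3] holders={T4}
Step 9: signal(T4) -> count=0 queue=[] holders={T3}
Step 10: wait(T1) -> count=0 queue=[T1] holders={T3}
Step 11: wait(T5) -> count=0 queue=[T1,T5] holders={T3}
Step 12: signal(T3) -> count=0 queue=[T5] holders={T1}
Step 13: signal(T1) -> count=0 queue=[] holders={T5}
Step 14: signal(T5) -> count=1 queue=[] holders={none}
Step 15: wait(T5) -> count=0 queue=[] holders={T5}
Step 16: signal(T5) -> count=1 queue=[] holders={none}
Final holders: {none} -> 0 thread(s)

Answer: 0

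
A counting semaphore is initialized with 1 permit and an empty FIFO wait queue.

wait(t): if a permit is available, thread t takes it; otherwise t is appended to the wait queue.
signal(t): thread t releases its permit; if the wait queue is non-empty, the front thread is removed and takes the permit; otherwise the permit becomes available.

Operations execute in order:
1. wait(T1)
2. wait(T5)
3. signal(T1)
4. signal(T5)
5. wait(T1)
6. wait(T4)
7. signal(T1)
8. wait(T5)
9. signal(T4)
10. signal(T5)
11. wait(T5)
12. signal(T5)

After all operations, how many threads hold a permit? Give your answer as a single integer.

Step 1: wait(T1) -> count=0 queue=[] holders={T1}
Step 2: wait(T5) -> count=0 queue=[T5] holders={T1}
Step 3: signal(T1) -> count=0 queue=[] holders={T5}
Step 4: signal(T5) -> count=1 queue=[] holders={none}
Step 5: wait(T1) -> count=0 queue=[] holders={T1}
Step 6: wait(T4) -> count=0 queue=[T4] holders={T1}
Step 7: signal(T1) -> count=0 queue=[] holders={T4}
Step 8: wait(T5) -> count=0 queue=[T5] holders={T4}
Step 9: signal(T4) -> count=0 queue=[] holders={T5}
Step 10: signal(T5) -> count=1 queue=[] holders={none}
Step 11: wait(T5) -> count=0 queue=[] holders={T5}
Step 12: signal(T5) -> count=1 queue=[] holders={none}
Final holders: {none} -> 0 thread(s)

Answer: 0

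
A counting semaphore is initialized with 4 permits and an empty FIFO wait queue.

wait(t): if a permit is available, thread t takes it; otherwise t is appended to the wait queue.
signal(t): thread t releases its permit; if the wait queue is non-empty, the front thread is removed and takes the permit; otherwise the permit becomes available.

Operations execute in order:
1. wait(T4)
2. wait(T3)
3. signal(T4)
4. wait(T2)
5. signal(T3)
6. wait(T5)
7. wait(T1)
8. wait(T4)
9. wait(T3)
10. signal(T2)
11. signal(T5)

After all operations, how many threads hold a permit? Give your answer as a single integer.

Answer: 3

Derivation:
Step 1: wait(T4) -> count=3 queue=[] holders={T4}
Step 2: wait(T3) -> count=2 queue=[] holders={T3,T4}
Step 3: signal(T4) -> count=3 queue=[] holders={T3}
Step 4: wait(T2) -> count=2 queue=[] holders={T2,T3}
Step 5: signal(T3) -> count=3 queue=[] holders={T2}
Step 6: wait(T5) -> count=2 queue=[] holders={T2,T5}
Step 7: wait(T1) -> count=1 queue=[] holders={T1,T2,T5}
Step 8: wait(T4) -> count=0 queue=[] holders={T1,T2,T4,T5}
Step 9: wait(T3) -> count=0 queue=[T3] holders={T1,T2,T4,T5}
Step 10: signal(T2) -> count=0 queue=[] holders={T1,T3,T4,T5}
Step 11: signal(T5) -> count=1 queue=[] holders={T1,T3,T4}
Final holders: {T1,T3,T4} -> 3 thread(s)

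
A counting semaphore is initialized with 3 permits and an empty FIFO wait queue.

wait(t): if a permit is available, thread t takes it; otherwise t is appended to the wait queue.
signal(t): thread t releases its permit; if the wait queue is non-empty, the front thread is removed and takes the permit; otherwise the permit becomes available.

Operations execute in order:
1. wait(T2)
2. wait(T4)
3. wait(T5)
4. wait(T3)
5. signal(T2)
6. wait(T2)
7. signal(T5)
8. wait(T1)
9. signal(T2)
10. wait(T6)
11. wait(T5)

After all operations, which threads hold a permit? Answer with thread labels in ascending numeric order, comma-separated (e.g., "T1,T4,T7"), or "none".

Answer: T1,T3,T4

Derivation:
Step 1: wait(T2) -> count=2 queue=[] holders={T2}
Step 2: wait(T4) -> count=1 queue=[] holders={T2,T4}
Step 3: wait(T5) -> count=0 queue=[] holders={T2,T4,T5}
Step 4: wait(T3) -> count=0 queue=[T3] holders={T2,T4,T5}
Step 5: signal(T2) -> count=0 queue=[] holders={T3,T4,T5}
Step 6: wait(T2) -> count=0 queue=[T2] holders={T3,T4,T5}
Step 7: signal(T5) -> count=0 queue=[] holders={T2,T3,T4}
Step 8: wait(T1) -> count=0 queue=[T1] holders={T2,T3,T4}
Step 9: signal(T2) -> count=0 queue=[] holders={T1,T3,T4}
Step 10: wait(T6) -> count=0 queue=[T6] holders={T1,T3,T4}
Step 11: wait(T5) -> count=0 queue=[T6,T5] holders={T1,T3,T4}
Final holders: T1,T3,T4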